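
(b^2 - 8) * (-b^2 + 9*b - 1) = -b^4 + 9*b^3 + 7*b^2 - 72*b + 8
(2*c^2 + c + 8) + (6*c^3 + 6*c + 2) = 6*c^3 + 2*c^2 + 7*c + 10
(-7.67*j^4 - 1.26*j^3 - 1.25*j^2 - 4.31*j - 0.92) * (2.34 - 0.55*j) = 4.2185*j^5 - 17.2548*j^4 - 2.2609*j^3 - 0.5545*j^2 - 9.5794*j - 2.1528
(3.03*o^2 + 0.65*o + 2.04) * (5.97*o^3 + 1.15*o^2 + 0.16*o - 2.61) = 18.0891*o^5 + 7.365*o^4 + 13.4111*o^3 - 5.4583*o^2 - 1.3701*o - 5.3244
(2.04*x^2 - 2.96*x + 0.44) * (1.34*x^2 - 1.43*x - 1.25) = 2.7336*x^4 - 6.8836*x^3 + 2.2724*x^2 + 3.0708*x - 0.55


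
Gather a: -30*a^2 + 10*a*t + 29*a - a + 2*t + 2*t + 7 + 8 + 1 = -30*a^2 + a*(10*t + 28) + 4*t + 16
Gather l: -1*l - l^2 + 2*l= -l^2 + l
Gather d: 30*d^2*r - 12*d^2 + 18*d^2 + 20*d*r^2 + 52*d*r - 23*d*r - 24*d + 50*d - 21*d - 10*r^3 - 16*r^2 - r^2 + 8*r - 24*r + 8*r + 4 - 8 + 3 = d^2*(30*r + 6) + d*(20*r^2 + 29*r + 5) - 10*r^3 - 17*r^2 - 8*r - 1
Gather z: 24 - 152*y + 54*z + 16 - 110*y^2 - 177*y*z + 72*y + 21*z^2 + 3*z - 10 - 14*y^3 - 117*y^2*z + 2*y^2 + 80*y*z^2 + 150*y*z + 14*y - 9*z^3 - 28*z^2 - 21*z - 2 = -14*y^3 - 108*y^2 - 66*y - 9*z^3 + z^2*(80*y - 7) + z*(-117*y^2 - 27*y + 36) + 28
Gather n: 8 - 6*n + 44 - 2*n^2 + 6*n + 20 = 72 - 2*n^2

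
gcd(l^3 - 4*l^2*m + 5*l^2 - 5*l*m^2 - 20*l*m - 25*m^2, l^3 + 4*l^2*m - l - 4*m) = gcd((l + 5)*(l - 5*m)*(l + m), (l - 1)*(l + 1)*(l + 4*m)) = 1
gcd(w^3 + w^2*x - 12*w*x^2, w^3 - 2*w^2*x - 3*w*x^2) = -w^2 + 3*w*x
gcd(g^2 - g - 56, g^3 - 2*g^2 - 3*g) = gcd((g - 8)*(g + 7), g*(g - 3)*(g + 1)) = 1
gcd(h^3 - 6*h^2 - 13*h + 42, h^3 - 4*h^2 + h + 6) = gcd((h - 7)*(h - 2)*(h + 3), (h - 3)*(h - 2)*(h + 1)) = h - 2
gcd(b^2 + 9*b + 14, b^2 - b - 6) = b + 2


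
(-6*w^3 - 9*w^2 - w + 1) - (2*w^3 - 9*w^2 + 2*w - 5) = -8*w^3 - 3*w + 6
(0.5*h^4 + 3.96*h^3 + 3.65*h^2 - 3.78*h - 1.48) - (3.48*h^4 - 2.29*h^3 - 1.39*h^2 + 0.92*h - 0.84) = -2.98*h^4 + 6.25*h^3 + 5.04*h^2 - 4.7*h - 0.64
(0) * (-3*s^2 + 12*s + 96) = 0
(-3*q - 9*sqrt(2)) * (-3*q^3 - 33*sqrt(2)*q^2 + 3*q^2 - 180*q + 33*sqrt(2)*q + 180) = 9*q^4 - 9*q^3 + 126*sqrt(2)*q^3 - 126*sqrt(2)*q^2 + 1134*q^2 - 1134*q + 1620*sqrt(2)*q - 1620*sqrt(2)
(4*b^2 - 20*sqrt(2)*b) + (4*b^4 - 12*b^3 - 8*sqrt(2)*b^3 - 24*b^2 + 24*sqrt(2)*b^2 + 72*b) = 4*b^4 - 12*b^3 - 8*sqrt(2)*b^3 - 20*b^2 + 24*sqrt(2)*b^2 - 20*sqrt(2)*b + 72*b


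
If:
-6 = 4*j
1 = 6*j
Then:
No Solution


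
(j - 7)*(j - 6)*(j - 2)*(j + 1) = j^4 - 14*j^3 + 53*j^2 - 16*j - 84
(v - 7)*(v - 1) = v^2 - 8*v + 7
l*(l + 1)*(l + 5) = l^3 + 6*l^2 + 5*l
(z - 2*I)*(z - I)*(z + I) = z^3 - 2*I*z^2 + z - 2*I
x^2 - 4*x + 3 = (x - 3)*(x - 1)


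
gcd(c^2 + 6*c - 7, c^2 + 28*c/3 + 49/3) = c + 7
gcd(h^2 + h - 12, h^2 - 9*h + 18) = h - 3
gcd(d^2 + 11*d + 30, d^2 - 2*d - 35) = d + 5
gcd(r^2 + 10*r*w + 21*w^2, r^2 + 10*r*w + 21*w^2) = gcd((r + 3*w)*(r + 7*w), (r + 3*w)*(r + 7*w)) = r^2 + 10*r*w + 21*w^2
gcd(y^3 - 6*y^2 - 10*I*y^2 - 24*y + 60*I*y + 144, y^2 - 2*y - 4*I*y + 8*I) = y - 4*I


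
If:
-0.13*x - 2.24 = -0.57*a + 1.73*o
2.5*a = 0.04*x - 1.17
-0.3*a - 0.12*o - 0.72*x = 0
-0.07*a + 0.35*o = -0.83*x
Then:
No Solution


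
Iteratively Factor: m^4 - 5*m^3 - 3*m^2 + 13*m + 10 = (m + 1)*(m^3 - 6*m^2 + 3*m + 10) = (m - 2)*(m + 1)*(m^2 - 4*m - 5) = (m - 5)*(m - 2)*(m + 1)*(m + 1)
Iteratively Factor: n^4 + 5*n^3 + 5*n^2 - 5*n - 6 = (n + 3)*(n^3 + 2*n^2 - n - 2) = (n + 1)*(n + 3)*(n^2 + n - 2) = (n - 1)*(n + 1)*(n + 3)*(n + 2)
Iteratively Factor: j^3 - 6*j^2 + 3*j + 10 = (j - 5)*(j^2 - j - 2) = (j - 5)*(j + 1)*(j - 2)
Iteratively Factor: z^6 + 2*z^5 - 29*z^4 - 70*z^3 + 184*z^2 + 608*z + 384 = (z + 2)*(z^5 - 29*z^3 - 12*z^2 + 208*z + 192) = (z + 2)*(z + 4)*(z^4 - 4*z^3 - 13*z^2 + 40*z + 48) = (z - 4)*(z + 2)*(z + 4)*(z^3 - 13*z - 12) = (z - 4)*(z + 2)*(z + 3)*(z + 4)*(z^2 - 3*z - 4) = (z - 4)^2*(z + 2)*(z + 3)*(z + 4)*(z + 1)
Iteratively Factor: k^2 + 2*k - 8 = (k + 4)*(k - 2)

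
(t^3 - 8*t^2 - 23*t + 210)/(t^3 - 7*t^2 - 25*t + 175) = (t - 6)/(t - 5)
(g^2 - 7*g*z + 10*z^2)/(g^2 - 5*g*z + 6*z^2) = (-g + 5*z)/(-g + 3*z)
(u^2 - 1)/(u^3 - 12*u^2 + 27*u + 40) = (u - 1)/(u^2 - 13*u + 40)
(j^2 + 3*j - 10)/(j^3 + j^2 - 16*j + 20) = 1/(j - 2)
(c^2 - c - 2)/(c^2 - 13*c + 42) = (c^2 - c - 2)/(c^2 - 13*c + 42)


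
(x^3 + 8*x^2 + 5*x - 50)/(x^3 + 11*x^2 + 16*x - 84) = (x^2 + 10*x + 25)/(x^2 + 13*x + 42)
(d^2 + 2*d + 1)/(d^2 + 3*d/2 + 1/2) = 2*(d + 1)/(2*d + 1)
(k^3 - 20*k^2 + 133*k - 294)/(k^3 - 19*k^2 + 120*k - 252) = (k - 7)/(k - 6)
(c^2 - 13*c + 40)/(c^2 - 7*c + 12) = (c^2 - 13*c + 40)/(c^2 - 7*c + 12)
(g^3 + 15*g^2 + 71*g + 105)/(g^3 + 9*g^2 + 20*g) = (g^2 + 10*g + 21)/(g*(g + 4))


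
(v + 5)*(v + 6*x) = v^2 + 6*v*x + 5*v + 30*x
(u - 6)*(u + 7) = u^2 + u - 42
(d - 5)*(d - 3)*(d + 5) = d^3 - 3*d^2 - 25*d + 75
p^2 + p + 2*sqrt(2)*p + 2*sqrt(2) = (p + 1)*(p + 2*sqrt(2))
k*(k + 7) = k^2 + 7*k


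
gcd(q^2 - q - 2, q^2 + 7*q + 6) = q + 1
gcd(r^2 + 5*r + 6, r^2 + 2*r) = r + 2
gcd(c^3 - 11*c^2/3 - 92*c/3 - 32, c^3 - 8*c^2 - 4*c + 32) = c - 8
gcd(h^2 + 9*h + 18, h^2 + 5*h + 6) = h + 3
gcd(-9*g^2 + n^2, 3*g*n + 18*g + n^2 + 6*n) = 3*g + n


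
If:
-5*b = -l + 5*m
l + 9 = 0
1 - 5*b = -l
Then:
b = -8/5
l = -9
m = -1/5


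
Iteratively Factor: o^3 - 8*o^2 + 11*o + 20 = (o + 1)*(o^2 - 9*o + 20) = (o - 4)*(o + 1)*(o - 5)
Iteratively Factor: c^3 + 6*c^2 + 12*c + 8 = (c + 2)*(c^2 + 4*c + 4) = (c + 2)^2*(c + 2)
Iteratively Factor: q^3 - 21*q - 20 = (q + 4)*(q^2 - 4*q - 5) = (q - 5)*(q + 4)*(q + 1)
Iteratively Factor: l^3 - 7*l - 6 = (l - 3)*(l^2 + 3*l + 2) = (l - 3)*(l + 2)*(l + 1)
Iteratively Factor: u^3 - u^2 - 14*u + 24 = (u - 2)*(u^2 + u - 12) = (u - 3)*(u - 2)*(u + 4)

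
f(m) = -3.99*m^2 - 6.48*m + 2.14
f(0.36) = -0.71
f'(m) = -7.98*m - 6.48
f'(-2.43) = 12.91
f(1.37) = -14.23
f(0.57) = -2.85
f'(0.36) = -9.35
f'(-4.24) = 27.36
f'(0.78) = -12.70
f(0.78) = -5.34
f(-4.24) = -42.12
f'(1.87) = -21.40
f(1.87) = -23.93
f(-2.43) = -5.67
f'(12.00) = -102.24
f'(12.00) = -102.24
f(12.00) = -650.18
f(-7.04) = -149.99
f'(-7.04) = 49.70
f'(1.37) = -17.41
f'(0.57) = -11.03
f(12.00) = -650.18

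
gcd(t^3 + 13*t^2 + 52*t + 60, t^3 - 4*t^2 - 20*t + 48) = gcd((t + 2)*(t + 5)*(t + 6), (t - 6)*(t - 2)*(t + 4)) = 1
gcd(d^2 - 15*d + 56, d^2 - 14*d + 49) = d - 7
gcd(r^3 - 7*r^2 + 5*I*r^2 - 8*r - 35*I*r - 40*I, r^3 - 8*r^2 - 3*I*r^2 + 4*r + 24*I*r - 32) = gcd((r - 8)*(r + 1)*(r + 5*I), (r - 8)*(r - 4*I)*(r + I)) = r - 8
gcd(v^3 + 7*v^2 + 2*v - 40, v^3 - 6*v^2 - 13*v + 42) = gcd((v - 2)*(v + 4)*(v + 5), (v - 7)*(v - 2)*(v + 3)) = v - 2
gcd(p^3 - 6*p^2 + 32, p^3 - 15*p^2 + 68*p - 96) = p - 4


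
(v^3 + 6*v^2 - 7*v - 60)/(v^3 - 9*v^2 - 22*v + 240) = (v^2 + v - 12)/(v^2 - 14*v + 48)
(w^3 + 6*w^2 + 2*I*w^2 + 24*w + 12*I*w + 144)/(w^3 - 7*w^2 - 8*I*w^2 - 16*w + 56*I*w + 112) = (w^2 + 6*w*(1 + I) + 36*I)/(w^2 - w*(7 + 4*I) + 28*I)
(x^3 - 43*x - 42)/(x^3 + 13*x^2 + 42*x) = (x^2 - 6*x - 7)/(x*(x + 7))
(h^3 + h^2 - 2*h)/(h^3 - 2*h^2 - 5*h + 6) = h/(h - 3)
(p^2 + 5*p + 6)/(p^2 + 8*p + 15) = (p + 2)/(p + 5)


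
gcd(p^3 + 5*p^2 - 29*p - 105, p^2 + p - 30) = p - 5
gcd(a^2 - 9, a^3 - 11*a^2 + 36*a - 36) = a - 3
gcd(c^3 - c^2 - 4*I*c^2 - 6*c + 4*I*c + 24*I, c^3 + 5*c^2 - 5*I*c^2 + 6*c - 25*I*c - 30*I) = c + 2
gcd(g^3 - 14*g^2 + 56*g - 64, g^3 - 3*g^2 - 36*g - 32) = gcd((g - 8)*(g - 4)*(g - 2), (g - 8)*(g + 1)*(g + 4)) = g - 8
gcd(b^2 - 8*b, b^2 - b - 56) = b - 8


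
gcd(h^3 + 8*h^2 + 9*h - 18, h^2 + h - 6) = h + 3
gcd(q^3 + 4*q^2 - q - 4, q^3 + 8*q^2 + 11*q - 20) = q^2 + 3*q - 4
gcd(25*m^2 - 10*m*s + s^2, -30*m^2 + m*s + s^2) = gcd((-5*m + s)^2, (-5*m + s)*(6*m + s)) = -5*m + s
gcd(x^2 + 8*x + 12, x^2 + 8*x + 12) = x^2 + 8*x + 12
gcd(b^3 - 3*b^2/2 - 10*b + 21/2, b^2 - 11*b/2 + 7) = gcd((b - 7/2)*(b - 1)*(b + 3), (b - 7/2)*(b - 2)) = b - 7/2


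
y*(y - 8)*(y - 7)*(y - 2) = y^4 - 17*y^3 + 86*y^2 - 112*y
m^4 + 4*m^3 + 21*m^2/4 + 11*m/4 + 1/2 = (m + 1/2)^2*(m + 1)*(m + 2)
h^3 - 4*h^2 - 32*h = h*(h - 8)*(h + 4)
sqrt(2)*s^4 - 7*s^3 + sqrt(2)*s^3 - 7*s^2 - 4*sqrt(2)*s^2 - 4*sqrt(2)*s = s*(s - 4*sqrt(2))*(s + sqrt(2)/2)*(sqrt(2)*s + sqrt(2))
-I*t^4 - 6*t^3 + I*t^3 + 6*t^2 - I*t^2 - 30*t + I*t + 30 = (t - 5*I)*(t - 3*I)*(t + 2*I)*(-I*t + I)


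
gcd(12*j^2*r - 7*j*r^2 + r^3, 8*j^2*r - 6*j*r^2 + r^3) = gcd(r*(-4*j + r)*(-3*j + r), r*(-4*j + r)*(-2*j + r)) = -4*j*r + r^2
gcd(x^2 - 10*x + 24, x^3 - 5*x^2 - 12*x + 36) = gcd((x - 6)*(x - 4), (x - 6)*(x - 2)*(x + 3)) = x - 6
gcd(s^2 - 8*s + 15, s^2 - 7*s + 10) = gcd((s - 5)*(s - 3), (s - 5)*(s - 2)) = s - 5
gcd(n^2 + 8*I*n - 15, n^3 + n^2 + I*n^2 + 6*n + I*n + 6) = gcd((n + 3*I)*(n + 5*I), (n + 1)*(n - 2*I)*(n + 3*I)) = n + 3*I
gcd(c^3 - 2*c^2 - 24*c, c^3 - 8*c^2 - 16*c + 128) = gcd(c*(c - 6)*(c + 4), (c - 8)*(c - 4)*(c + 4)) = c + 4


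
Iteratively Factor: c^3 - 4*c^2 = (c)*(c^2 - 4*c) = c^2*(c - 4)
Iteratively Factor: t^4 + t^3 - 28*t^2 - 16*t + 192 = (t + 4)*(t^3 - 3*t^2 - 16*t + 48) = (t + 4)^2*(t^2 - 7*t + 12) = (t - 3)*(t + 4)^2*(t - 4)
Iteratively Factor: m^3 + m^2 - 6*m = (m - 2)*(m^2 + 3*m) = m*(m - 2)*(m + 3)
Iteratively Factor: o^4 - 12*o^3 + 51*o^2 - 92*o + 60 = (o - 2)*(o^3 - 10*o^2 + 31*o - 30) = (o - 3)*(o - 2)*(o^2 - 7*o + 10) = (o - 3)*(o - 2)^2*(o - 5)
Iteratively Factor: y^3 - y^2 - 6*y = (y - 3)*(y^2 + 2*y) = (y - 3)*(y + 2)*(y)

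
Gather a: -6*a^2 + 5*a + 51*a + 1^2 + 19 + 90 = -6*a^2 + 56*a + 110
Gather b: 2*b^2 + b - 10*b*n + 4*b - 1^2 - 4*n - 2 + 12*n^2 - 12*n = 2*b^2 + b*(5 - 10*n) + 12*n^2 - 16*n - 3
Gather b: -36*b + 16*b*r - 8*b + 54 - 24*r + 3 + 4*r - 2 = b*(16*r - 44) - 20*r + 55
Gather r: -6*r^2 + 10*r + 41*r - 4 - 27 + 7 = -6*r^2 + 51*r - 24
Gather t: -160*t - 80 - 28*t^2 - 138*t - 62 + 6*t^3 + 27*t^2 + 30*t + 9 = 6*t^3 - t^2 - 268*t - 133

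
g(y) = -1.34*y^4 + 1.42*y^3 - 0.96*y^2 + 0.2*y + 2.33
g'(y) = -5.36*y^3 + 4.26*y^2 - 1.92*y + 0.2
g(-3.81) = -373.26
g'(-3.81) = 365.80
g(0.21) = 2.34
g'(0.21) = -0.06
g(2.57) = -37.85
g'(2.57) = -67.58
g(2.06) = -13.05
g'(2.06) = -32.53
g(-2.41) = -68.81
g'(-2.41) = 104.60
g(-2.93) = -140.97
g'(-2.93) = 177.22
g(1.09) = 1.35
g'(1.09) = -3.77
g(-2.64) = -96.11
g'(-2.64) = 133.58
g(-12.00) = -30378.31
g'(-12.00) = 9898.76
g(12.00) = -25465.99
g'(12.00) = -8671.48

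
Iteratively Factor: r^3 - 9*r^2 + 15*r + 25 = (r + 1)*(r^2 - 10*r + 25) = (r - 5)*(r + 1)*(r - 5)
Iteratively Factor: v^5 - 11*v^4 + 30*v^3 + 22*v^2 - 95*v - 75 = (v - 5)*(v^4 - 6*v^3 + 22*v + 15) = (v - 5)*(v - 3)*(v^3 - 3*v^2 - 9*v - 5) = (v - 5)*(v - 3)*(v + 1)*(v^2 - 4*v - 5) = (v - 5)*(v - 3)*(v + 1)^2*(v - 5)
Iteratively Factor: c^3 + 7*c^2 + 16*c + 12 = (c + 2)*(c^2 + 5*c + 6) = (c + 2)^2*(c + 3)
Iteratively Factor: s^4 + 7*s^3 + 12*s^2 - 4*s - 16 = (s - 1)*(s^3 + 8*s^2 + 20*s + 16) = (s - 1)*(s + 2)*(s^2 + 6*s + 8) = (s - 1)*(s + 2)*(s + 4)*(s + 2)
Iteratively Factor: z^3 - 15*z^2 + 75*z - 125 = (z - 5)*(z^2 - 10*z + 25) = (z - 5)^2*(z - 5)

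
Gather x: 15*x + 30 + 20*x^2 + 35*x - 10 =20*x^2 + 50*x + 20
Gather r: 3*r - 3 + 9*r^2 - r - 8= 9*r^2 + 2*r - 11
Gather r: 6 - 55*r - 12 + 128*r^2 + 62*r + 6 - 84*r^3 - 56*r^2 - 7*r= -84*r^3 + 72*r^2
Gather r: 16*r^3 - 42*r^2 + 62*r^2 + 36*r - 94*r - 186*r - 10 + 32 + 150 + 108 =16*r^3 + 20*r^2 - 244*r + 280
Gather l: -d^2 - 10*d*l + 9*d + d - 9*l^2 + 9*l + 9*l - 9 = -d^2 + 10*d - 9*l^2 + l*(18 - 10*d) - 9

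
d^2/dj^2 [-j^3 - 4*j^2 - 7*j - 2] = -6*j - 8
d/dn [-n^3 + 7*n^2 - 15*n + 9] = -3*n^2 + 14*n - 15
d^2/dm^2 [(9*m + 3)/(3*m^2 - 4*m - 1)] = 6*(9*(1 - 3*m)*(-3*m^2 + 4*m + 1) - 4*(3*m - 2)^2*(3*m + 1))/(-3*m^2 + 4*m + 1)^3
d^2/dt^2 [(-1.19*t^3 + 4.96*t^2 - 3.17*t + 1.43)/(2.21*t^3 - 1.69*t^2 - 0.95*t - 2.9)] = (39.56121*t^6 - 107.886012*t^5 + 125.809554*t^4 + 321.757814*t^3 - 402.831192*t^2 + 101.93403*t + 89.45819)/(10.793861*t^9 - 24.762387*t^8 + 5.016258*t^7 - 26.029549*t^6 + 62.83095*t^5 + 7.107555*t^4 + 26.965225*t^3 - 50.49045*t^2 - 23.9685*t - 24.389)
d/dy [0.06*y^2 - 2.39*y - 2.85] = 0.12*y - 2.39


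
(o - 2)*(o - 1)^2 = o^3 - 4*o^2 + 5*o - 2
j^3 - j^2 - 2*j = j*(j - 2)*(j + 1)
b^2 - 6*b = b*(b - 6)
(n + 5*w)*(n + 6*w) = n^2 + 11*n*w + 30*w^2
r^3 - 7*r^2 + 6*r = r*(r - 6)*(r - 1)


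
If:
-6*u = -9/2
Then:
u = 3/4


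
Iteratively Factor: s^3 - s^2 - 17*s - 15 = (s - 5)*(s^2 + 4*s + 3) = (s - 5)*(s + 3)*(s + 1)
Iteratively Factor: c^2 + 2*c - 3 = (c - 1)*(c + 3)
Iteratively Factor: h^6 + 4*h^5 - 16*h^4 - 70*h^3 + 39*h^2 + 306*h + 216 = (h + 1)*(h^5 + 3*h^4 - 19*h^3 - 51*h^2 + 90*h + 216) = (h + 1)*(h + 2)*(h^4 + h^3 - 21*h^2 - 9*h + 108) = (h - 3)*(h + 1)*(h + 2)*(h^3 + 4*h^2 - 9*h - 36) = (h - 3)*(h + 1)*(h + 2)*(h + 4)*(h^2 - 9) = (h - 3)*(h + 1)*(h + 2)*(h + 3)*(h + 4)*(h - 3)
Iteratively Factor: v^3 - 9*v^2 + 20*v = (v - 4)*(v^2 - 5*v) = v*(v - 4)*(v - 5)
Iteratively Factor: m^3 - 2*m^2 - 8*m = (m - 4)*(m^2 + 2*m) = (m - 4)*(m + 2)*(m)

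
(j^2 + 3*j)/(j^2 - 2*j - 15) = j/(j - 5)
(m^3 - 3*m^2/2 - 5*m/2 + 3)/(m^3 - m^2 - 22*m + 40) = (m^2 + m/2 - 3/2)/(m^2 + m - 20)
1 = 1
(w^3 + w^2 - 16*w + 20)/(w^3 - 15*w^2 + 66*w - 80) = (w^2 + 3*w - 10)/(w^2 - 13*w + 40)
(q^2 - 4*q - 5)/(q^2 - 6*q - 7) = (q - 5)/(q - 7)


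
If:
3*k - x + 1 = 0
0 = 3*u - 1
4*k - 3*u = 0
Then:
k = 1/4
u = 1/3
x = 7/4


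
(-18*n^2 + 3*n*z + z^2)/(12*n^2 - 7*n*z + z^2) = (6*n + z)/(-4*n + z)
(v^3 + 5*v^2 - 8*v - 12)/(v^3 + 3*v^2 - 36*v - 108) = (v^2 - v - 2)/(v^2 - 3*v - 18)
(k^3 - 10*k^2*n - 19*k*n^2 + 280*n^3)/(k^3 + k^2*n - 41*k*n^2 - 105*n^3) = (k - 8*n)/(k + 3*n)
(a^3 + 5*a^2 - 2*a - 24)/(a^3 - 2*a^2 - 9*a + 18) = (a + 4)/(a - 3)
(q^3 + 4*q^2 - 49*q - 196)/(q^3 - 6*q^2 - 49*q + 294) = (q + 4)/(q - 6)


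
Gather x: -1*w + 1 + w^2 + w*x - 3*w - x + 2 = w^2 - 4*w + x*(w - 1) + 3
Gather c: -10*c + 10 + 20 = 30 - 10*c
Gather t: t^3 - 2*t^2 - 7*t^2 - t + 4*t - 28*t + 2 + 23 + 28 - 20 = t^3 - 9*t^2 - 25*t + 33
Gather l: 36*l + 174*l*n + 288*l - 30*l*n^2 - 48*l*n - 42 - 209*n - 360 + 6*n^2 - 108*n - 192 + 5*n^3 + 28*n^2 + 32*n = l*(-30*n^2 + 126*n + 324) + 5*n^3 + 34*n^2 - 285*n - 594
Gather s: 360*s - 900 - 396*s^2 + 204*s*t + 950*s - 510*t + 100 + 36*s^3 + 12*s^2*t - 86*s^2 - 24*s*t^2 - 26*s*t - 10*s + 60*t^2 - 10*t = 36*s^3 + s^2*(12*t - 482) + s*(-24*t^2 + 178*t + 1300) + 60*t^2 - 520*t - 800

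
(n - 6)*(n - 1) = n^2 - 7*n + 6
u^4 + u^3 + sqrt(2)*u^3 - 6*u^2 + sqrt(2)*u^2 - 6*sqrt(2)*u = u*(u - 2)*(u + 3)*(u + sqrt(2))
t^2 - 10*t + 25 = (t - 5)^2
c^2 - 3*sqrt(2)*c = c*(c - 3*sqrt(2))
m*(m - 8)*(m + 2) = m^3 - 6*m^2 - 16*m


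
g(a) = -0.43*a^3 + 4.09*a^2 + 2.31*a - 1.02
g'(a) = -1.29*a^2 + 8.18*a + 2.31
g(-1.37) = 4.60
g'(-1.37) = -11.32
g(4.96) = 58.59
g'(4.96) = 11.15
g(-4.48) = 109.38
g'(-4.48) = -60.23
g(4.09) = 47.43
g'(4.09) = 14.19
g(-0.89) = 0.47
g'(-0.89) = -5.99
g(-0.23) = -1.33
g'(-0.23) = 0.36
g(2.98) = 30.81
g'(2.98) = 15.23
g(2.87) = 29.13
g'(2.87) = 15.16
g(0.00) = -1.02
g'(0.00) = 2.31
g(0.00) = -1.02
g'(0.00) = 2.31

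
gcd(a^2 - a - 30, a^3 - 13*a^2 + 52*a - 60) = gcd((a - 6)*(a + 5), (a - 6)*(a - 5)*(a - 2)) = a - 6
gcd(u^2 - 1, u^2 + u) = u + 1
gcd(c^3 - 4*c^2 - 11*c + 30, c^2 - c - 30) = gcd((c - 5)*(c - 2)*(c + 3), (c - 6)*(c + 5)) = 1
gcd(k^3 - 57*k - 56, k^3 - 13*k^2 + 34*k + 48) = k^2 - 7*k - 8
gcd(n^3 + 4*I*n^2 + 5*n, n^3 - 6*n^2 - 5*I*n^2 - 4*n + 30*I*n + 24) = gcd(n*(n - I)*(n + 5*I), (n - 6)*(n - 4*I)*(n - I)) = n - I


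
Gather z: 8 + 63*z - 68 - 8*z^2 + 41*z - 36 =-8*z^2 + 104*z - 96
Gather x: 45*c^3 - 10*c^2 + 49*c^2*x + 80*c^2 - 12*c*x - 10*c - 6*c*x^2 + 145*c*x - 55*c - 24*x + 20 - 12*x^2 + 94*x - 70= 45*c^3 + 70*c^2 - 65*c + x^2*(-6*c - 12) + x*(49*c^2 + 133*c + 70) - 50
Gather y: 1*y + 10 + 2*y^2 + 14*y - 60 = 2*y^2 + 15*y - 50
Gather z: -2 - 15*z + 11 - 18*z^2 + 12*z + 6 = -18*z^2 - 3*z + 15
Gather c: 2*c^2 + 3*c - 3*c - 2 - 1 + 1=2*c^2 - 2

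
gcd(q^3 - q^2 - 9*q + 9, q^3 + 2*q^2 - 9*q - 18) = q^2 - 9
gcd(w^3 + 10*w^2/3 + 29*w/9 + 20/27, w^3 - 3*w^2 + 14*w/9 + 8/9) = w + 1/3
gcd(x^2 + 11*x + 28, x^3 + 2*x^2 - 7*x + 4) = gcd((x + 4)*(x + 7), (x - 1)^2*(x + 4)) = x + 4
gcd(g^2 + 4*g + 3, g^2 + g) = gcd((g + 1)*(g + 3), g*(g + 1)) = g + 1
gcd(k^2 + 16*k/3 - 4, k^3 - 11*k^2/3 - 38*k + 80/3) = k - 2/3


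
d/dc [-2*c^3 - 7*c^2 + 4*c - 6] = -6*c^2 - 14*c + 4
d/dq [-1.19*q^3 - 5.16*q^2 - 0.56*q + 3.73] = -3.57*q^2 - 10.32*q - 0.56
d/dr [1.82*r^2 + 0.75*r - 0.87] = 3.64*r + 0.75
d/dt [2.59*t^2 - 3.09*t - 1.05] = 5.18*t - 3.09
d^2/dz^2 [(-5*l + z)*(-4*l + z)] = 2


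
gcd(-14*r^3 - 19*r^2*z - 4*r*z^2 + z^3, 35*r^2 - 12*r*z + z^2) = -7*r + z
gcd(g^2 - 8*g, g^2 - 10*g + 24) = 1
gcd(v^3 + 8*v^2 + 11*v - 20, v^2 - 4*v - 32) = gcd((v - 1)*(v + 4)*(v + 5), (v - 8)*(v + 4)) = v + 4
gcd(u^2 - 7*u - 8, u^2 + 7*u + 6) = u + 1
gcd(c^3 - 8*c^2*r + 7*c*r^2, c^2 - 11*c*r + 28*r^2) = -c + 7*r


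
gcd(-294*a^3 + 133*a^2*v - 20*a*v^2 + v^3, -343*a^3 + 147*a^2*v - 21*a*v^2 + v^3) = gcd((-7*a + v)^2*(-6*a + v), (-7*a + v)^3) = 49*a^2 - 14*a*v + v^2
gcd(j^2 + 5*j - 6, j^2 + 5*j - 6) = j^2 + 5*j - 6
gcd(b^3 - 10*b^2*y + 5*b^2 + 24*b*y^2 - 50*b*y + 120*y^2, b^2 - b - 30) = b + 5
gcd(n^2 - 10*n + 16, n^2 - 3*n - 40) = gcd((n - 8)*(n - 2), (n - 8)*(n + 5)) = n - 8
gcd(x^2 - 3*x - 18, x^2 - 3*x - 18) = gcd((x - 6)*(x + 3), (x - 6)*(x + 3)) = x^2 - 3*x - 18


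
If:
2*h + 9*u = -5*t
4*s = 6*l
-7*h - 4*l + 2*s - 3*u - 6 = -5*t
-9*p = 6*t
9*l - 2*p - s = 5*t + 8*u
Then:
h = -2742*u/1981 - 1350/1981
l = 906*u/1981 + 264/1981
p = 1646*u/1981 - 360/1981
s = 1359*u/1981 + 396/1981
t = 540/1981 - 2469*u/1981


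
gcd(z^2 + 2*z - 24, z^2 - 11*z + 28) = z - 4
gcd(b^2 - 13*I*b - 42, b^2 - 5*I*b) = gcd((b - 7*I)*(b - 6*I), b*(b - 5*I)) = 1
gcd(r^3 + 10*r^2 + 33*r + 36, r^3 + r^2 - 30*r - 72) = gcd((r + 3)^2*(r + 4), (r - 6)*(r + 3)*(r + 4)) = r^2 + 7*r + 12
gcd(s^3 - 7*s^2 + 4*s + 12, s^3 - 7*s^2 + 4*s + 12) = s^3 - 7*s^2 + 4*s + 12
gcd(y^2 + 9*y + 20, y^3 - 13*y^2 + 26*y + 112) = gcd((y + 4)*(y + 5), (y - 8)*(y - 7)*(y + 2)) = 1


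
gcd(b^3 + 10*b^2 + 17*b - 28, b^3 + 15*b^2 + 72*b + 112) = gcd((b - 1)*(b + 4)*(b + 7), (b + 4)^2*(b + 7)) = b^2 + 11*b + 28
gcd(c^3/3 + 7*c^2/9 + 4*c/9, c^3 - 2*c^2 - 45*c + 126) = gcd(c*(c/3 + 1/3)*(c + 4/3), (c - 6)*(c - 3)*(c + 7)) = 1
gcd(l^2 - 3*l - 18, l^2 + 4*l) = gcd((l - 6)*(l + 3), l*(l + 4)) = 1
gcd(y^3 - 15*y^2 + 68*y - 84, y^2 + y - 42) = y - 6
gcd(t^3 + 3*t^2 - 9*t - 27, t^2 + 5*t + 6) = t + 3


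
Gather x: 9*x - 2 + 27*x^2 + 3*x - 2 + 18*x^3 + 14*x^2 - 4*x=18*x^3 + 41*x^2 + 8*x - 4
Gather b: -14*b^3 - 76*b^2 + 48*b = -14*b^3 - 76*b^2 + 48*b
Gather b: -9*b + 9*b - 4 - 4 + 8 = 0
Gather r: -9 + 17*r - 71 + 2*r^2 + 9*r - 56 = 2*r^2 + 26*r - 136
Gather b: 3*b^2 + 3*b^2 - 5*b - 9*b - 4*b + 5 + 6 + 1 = 6*b^2 - 18*b + 12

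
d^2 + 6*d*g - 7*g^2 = (d - g)*(d + 7*g)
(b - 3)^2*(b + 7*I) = b^3 - 6*b^2 + 7*I*b^2 + 9*b - 42*I*b + 63*I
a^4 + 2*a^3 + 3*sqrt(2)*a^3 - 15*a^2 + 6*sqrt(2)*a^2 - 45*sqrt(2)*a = a*(a - 3)*(a + 5)*(a + 3*sqrt(2))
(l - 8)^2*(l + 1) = l^3 - 15*l^2 + 48*l + 64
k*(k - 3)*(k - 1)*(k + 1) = k^4 - 3*k^3 - k^2 + 3*k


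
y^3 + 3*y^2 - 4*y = y*(y - 1)*(y + 4)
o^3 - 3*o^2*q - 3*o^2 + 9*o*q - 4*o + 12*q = (o - 4)*(o + 1)*(o - 3*q)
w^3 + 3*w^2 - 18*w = w*(w - 3)*(w + 6)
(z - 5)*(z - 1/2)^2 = z^3 - 6*z^2 + 21*z/4 - 5/4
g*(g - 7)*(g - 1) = g^3 - 8*g^2 + 7*g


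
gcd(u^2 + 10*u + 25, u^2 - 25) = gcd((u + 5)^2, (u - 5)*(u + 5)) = u + 5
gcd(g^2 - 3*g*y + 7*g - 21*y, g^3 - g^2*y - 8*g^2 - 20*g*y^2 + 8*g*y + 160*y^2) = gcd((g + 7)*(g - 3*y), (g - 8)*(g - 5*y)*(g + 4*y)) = 1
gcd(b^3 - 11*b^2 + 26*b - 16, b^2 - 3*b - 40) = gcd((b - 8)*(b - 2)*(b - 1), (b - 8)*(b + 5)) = b - 8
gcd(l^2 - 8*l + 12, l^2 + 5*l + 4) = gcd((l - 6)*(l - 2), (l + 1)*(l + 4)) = 1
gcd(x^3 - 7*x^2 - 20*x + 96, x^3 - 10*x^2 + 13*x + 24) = x^2 - 11*x + 24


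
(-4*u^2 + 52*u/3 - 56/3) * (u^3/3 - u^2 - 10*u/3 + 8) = -4*u^5/3 + 88*u^4/9 - 92*u^3/9 - 640*u^2/9 + 1808*u/9 - 448/3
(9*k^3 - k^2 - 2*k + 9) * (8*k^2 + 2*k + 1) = 72*k^5 + 10*k^4 - 9*k^3 + 67*k^2 + 16*k + 9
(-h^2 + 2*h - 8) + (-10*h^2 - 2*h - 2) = -11*h^2 - 10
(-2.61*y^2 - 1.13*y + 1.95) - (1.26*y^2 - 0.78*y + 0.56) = -3.87*y^2 - 0.35*y + 1.39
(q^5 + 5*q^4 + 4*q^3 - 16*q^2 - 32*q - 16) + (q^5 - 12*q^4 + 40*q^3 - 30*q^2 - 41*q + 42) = 2*q^5 - 7*q^4 + 44*q^3 - 46*q^2 - 73*q + 26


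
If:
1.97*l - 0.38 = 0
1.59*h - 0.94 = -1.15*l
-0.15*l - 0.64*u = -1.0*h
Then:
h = 0.45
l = 0.19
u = 0.66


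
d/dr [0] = 0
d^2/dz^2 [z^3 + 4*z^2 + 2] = 6*z + 8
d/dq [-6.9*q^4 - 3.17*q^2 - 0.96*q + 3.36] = -27.6*q^3 - 6.34*q - 0.96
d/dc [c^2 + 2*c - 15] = 2*c + 2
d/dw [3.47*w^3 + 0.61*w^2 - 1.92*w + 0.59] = 10.41*w^2 + 1.22*w - 1.92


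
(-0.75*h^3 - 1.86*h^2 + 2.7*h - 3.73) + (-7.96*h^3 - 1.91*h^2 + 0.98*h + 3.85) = -8.71*h^3 - 3.77*h^2 + 3.68*h + 0.12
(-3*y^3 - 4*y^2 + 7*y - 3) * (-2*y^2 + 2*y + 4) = 6*y^5 + 2*y^4 - 34*y^3 + 4*y^2 + 22*y - 12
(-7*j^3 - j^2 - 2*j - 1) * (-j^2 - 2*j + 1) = 7*j^5 + 15*j^4 - 3*j^3 + 4*j^2 - 1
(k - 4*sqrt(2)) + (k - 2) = 2*k - 4*sqrt(2) - 2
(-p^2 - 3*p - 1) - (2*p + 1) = -p^2 - 5*p - 2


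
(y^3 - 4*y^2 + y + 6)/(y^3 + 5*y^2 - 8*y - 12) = (y - 3)/(y + 6)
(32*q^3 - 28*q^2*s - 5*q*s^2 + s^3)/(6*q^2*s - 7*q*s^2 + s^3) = (32*q^2 + 4*q*s - s^2)/(s*(6*q - s))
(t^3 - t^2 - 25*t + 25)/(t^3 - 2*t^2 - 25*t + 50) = (t - 1)/(t - 2)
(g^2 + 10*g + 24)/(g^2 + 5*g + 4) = (g + 6)/(g + 1)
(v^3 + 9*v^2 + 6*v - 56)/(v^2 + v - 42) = (v^2 + 2*v - 8)/(v - 6)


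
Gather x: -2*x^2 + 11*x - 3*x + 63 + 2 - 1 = -2*x^2 + 8*x + 64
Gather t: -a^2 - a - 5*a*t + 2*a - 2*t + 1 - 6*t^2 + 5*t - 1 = -a^2 + a - 6*t^2 + t*(3 - 5*a)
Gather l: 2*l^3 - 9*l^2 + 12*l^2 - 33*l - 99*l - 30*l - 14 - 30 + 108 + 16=2*l^3 + 3*l^2 - 162*l + 80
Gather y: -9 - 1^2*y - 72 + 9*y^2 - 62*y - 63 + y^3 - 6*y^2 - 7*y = y^3 + 3*y^2 - 70*y - 144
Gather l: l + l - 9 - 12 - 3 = 2*l - 24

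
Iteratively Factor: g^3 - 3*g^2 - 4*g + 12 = (g - 3)*(g^2 - 4) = (g - 3)*(g + 2)*(g - 2)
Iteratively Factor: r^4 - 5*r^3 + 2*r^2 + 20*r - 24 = (r - 3)*(r^3 - 2*r^2 - 4*r + 8) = (r - 3)*(r + 2)*(r^2 - 4*r + 4) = (r - 3)*(r - 2)*(r + 2)*(r - 2)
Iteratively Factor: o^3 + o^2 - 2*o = (o + 2)*(o^2 - o) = (o - 1)*(o + 2)*(o)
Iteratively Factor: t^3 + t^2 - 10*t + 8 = (t + 4)*(t^2 - 3*t + 2) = (t - 1)*(t + 4)*(t - 2)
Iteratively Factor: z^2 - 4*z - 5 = (z + 1)*(z - 5)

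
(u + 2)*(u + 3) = u^2 + 5*u + 6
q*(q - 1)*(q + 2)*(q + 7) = q^4 + 8*q^3 + 5*q^2 - 14*q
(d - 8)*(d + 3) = d^2 - 5*d - 24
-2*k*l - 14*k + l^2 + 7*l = (-2*k + l)*(l + 7)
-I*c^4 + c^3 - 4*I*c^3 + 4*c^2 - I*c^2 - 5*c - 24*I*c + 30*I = (c + 5)*(c - 2*I)*(c + 3*I)*(-I*c + I)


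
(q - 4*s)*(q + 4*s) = q^2 - 16*s^2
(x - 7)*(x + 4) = x^2 - 3*x - 28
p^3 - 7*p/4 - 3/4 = (p - 3/2)*(p + 1/2)*(p + 1)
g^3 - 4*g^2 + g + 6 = (g - 3)*(g - 2)*(g + 1)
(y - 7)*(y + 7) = y^2 - 49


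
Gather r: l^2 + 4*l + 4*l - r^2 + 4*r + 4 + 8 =l^2 + 8*l - r^2 + 4*r + 12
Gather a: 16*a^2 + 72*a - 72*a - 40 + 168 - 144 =16*a^2 - 16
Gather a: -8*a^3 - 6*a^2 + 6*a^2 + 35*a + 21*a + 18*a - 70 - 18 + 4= -8*a^3 + 74*a - 84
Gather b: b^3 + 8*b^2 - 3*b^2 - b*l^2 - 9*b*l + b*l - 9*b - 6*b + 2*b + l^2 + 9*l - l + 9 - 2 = b^3 + 5*b^2 + b*(-l^2 - 8*l - 13) + l^2 + 8*l + 7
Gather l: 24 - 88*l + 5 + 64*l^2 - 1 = 64*l^2 - 88*l + 28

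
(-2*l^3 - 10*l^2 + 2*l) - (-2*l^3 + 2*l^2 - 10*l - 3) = -12*l^2 + 12*l + 3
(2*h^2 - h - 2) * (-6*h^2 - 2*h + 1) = -12*h^4 + 2*h^3 + 16*h^2 + 3*h - 2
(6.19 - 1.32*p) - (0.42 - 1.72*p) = 0.4*p + 5.77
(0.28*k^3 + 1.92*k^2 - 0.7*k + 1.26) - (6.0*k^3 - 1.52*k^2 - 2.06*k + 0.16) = -5.72*k^3 + 3.44*k^2 + 1.36*k + 1.1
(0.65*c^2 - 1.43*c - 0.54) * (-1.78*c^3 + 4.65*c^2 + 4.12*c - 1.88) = -1.157*c^5 + 5.5679*c^4 - 3.0103*c^3 - 9.6246*c^2 + 0.4636*c + 1.0152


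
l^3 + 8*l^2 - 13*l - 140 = (l - 4)*(l + 5)*(l + 7)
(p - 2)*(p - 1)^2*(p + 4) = p^4 - 11*p^2 + 18*p - 8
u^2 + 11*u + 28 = (u + 4)*(u + 7)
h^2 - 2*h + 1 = (h - 1)^2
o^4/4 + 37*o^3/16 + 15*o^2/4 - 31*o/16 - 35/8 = (o/4 + 1/2)*(o - 1)*(o + 5/4)*(o + 7)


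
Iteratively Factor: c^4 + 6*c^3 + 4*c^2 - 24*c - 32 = (c - 2)*(c^3 + 8*c^2 + 20*c + 16) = (c - 2)*(c + 2)*(c^2 + 6*c + 8) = (c - 2)*(c + 2)*(c + 4)*(c + 2)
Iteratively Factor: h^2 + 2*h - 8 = (h - 2)*(h + 4)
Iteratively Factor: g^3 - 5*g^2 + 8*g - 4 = (g - 2)*(g^2 - 3*g + 2) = (g - 2)^2*(g - 1)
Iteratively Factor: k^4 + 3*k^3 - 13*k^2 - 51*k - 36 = (k + 3)*(k^3 - 13*k - 12) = (k + 1)*(k + 3)*(k^2 - k - 12) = (k + 1)*(k + 3)^2*(k - 4)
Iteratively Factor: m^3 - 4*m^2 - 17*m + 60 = (m - 5)*(m^2 + m - 12) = (m - 5)*(m + 4)*(m - 3)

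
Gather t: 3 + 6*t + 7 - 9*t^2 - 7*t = -9*t^2 - t + 10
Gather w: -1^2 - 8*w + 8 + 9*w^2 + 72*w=9*w^2 + 64*w + 7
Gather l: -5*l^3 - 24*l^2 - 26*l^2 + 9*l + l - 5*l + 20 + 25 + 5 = -5*l^3 - 50*l^2 + 5*l + 50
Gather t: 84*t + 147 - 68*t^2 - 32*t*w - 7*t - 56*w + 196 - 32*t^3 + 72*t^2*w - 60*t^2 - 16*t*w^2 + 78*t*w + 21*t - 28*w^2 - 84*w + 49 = -32*t^3 + t^2*(72*w - 128) + t*(-16*w^2 + 46*w + 98) - 28*w^2 - 140*w + 392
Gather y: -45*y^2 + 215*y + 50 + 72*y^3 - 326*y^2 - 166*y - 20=72*y^3 - 371*y^2 + 49*y + 30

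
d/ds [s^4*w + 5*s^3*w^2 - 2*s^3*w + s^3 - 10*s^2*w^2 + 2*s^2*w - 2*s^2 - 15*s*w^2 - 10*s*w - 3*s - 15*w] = 4*s^3*w + 15*s^2*w^2 - 6*s^2*w + 3*s^2 - 20*s*w^2 + 4*s*w - 4*s - 15*w^2 - 10*w - 3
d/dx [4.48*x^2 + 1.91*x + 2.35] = 8.96*x + 1.91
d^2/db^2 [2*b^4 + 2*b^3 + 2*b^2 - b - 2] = 24*b^2 + 12*b + 4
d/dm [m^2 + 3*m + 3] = 2*m + 3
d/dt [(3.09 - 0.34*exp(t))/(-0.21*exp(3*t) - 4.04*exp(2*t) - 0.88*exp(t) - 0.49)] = (-0.1428*exp(3*t) + 0.5731*exp(2*t) + 24.9672*exp(t) + 2.8858)*exp(t)/(0.0441*exp(6*t) + 1.6968*exp(5*t) + 16.6912*exp(4*t) + 7.3162*exp(3*t) + 4.7336*exp(2*t) + 0.8624*exp(t) + 0.2401)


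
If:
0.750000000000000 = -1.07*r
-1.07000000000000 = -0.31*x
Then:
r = -0.70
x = 3.45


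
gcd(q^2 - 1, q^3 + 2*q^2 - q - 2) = q^2 - 1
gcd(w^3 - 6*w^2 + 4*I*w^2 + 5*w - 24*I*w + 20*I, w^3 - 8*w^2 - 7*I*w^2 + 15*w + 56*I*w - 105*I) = w - 5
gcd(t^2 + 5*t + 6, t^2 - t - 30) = 1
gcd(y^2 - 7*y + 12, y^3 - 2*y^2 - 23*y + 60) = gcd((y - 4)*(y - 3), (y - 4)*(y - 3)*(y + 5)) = y^2 - 7*y + 12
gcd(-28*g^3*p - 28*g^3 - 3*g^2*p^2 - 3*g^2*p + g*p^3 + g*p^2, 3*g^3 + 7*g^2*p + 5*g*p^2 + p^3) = 1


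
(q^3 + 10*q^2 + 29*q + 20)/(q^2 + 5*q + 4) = q + 5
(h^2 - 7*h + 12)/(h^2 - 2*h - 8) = (h - 3)/(h + 2)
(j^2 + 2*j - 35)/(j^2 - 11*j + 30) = (j + 7)/(j - 6)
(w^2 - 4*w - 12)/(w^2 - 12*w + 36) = (w + 2)/(w - 6)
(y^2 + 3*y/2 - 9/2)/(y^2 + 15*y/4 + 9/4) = 2*(2*y - 3)/(4*y + 3)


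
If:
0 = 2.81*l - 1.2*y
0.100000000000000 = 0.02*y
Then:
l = 2.14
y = 5.00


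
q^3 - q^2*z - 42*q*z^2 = q*(q - 7*z)*(q + 6*z)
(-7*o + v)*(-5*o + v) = 35*o^2 - 12*o*v + v^2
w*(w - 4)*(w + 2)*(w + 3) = w^4 + w^3 - 14*w^2 - 24*w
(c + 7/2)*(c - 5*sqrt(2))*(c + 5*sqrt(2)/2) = c^3 - 5*sqrt(2)*c^2/2 + 7*c^2/2 - 25*c - 35*sqrt(2)*c/4 - 175/2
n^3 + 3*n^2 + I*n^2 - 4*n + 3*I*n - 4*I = (n - 1)*(n + 4)*(n + I)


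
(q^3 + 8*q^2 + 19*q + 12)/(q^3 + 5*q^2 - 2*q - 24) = (q + 1)/(q - 2)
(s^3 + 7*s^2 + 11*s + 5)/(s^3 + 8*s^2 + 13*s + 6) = (s + 5)/(s + 6)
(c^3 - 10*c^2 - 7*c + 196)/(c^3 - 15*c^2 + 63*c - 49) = (c + 4)/(c - 1)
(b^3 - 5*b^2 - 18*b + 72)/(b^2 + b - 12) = b - 6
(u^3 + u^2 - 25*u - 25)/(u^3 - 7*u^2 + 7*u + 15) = (u + 5)/(u - 3)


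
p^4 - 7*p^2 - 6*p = p*(p - 3)*(p + 1)*(p + 2)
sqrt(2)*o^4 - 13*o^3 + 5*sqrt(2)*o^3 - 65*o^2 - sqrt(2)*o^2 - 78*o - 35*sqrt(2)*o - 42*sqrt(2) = (o + 2)*(o + 3)*(o - 7*sqrt(2))*(sqrt(2)*o + 1)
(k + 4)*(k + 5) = k^2 + 9*k + 20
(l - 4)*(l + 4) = l^2 - 16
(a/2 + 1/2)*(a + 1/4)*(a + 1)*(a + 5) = a^4/2 + 29*a^3/8 + 51*a^2/8 + 31*a/8 + 5/8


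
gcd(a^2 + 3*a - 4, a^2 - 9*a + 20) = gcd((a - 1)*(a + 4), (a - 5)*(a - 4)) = 1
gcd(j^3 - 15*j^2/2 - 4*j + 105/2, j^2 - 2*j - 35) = j - 7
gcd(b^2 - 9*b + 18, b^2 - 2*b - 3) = b - 3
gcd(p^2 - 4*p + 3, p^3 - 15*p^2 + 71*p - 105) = p - 3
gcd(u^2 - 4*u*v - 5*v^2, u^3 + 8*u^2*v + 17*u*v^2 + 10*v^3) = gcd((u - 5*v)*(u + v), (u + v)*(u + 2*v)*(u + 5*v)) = u + v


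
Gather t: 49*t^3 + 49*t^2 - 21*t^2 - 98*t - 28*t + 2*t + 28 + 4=49*t^3 + 28*t^2 - 124*t + 32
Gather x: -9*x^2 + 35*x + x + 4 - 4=-9*x^2 + 36*x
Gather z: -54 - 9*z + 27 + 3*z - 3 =-6*z - 30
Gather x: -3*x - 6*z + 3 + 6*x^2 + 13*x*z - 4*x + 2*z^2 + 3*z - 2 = 6*x^2 + x*(13*z - 7) + 2*z^2 - 3*z + 1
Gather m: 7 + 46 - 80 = -27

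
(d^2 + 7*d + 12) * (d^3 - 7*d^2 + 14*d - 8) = d^5 - 23*d^3 + 6*d^2 + 112*d - 96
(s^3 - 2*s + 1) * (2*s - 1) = 2*s^4 - s^3 - 4*s^2 + 4*s - 1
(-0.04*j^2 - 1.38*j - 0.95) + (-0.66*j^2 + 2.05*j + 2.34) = -0.7*j^2 + 0.67*j + 1.39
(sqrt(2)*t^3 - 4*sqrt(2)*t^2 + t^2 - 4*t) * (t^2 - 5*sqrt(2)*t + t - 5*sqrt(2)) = sqrt(2)*t^5 - 9*t^4 - 3*sqrt(2)*t^4 - 9*sqrt(2)*t^3 + 27*t^3 + 15*sqrt(2)*t^2 + 36*t^2 + 20*sqrt(2)*t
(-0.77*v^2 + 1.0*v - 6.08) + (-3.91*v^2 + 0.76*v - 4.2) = -4.68*v^2 + 1.76*v - 10.28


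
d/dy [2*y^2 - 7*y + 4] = 4*y - 7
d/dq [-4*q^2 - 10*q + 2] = -8*q - 10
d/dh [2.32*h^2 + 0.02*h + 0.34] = 4.64*h + 0.02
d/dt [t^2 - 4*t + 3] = 2*t - 4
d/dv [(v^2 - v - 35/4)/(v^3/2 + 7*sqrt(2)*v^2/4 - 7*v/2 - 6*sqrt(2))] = 2*(2*(2*v - 1)*(2*v^3 + 7*sqrt(2)*v^2 - 14*v - 24*sqrt(2)) + (-4*v^2 + 4*v + 35)*(3*v^2 + 7*sqrt(2)*v - 7))/(2*v^3 + 7*sqrt(2)*v^2 - 14*v - 24*sqrt(2))^2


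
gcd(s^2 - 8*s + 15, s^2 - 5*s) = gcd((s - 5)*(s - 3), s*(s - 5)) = s - 5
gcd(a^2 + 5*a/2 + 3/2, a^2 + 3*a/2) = a + 3/2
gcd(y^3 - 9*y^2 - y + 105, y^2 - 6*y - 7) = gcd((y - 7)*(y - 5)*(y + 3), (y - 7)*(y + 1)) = y - 7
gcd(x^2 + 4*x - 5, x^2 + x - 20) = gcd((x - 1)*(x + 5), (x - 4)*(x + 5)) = x + 5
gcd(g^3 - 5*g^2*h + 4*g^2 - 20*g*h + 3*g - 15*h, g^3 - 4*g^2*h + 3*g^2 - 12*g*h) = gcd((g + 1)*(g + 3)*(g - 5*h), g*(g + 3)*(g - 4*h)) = g + 3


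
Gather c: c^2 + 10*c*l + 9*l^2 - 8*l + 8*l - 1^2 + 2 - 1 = c^2 + 10*c*l + 9*l^2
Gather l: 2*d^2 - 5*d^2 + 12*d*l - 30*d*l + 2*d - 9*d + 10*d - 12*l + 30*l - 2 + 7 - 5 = -3*d^2 + 3*d + l*(18 - 18*d)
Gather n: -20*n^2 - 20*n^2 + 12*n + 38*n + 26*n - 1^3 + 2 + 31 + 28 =-40*n^2 + 76*n + 60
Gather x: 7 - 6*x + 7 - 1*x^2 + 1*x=-x^2 - 5*x + 14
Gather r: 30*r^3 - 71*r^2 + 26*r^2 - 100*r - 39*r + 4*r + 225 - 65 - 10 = 30*r^3 - 45*r^2 - 135*r + 150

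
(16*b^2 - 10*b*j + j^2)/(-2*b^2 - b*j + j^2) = (-8*b + j)/(b + j)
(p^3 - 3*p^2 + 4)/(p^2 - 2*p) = p - 1 - 2/p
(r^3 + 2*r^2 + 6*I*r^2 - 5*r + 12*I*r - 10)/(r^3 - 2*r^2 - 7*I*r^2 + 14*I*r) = (r^3 + r^2*(2 + 6*I) + r*(-5 + 12*I) - 10)/(r*(r^2 + r*(-2 - 7*I) + 14*I))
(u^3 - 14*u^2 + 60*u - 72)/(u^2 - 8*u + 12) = u - 6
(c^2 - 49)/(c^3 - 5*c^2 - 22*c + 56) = (c + 7)/(c^2 + 2*c - 8)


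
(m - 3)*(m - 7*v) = m^2 - 7*m*v - 3*m + 21*v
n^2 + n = n*(n + 1)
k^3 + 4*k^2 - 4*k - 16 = (k - 2)*(k + 2)*(k + 4)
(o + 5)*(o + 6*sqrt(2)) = o^2 + 5*o + 6*sqrt(2)*o + 30*sqrt(2)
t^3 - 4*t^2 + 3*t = t*(t - 3)*(t - 1)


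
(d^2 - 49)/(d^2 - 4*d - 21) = (d + 7)/(d + 3)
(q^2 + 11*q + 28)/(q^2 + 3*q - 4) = (q + 7)/(q - 1)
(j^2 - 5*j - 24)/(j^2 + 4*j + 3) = (j - 8)/(j + 1)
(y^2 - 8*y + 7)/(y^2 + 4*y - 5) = (y - 7)/(y + 5)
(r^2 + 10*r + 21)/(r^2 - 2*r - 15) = (r + 7)/(r - 5)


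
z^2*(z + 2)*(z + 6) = z^4 + 8*z^3 + 12*z^2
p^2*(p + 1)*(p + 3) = p^4 + 4*p^3 + 3*p^2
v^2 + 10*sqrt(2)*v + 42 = (v + 3*sqrt(2))*(v + 7*sqrt(2))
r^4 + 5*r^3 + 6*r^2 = r^2*(r + 2)*(r + 3)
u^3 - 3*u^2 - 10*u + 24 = (u - 4)*(u - 2)*(u + 3)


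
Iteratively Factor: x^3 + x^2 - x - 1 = (x + 1)*(x^2 - 1) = (x + 1)^2*(x - 1)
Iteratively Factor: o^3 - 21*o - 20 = (o - 5)*(o^2 + 5*o + 4) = (o - 5)*(o + 1)*(o + 4)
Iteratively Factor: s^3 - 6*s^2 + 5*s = (s)*(s^2 - 6*s + 5) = s*(s - 1)*(s - 5)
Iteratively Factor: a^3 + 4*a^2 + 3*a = (a)*(a^2 + 4*a + 3) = a*(a + 3)*(a + 1)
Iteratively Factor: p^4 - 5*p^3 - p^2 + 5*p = (p + 1)*(p^3 - 6*p^2 + 5*p) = (p - 5)*(p + 1)*(p^2 - p) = (p - 5)*(p - 1)*(p + 1)*(p)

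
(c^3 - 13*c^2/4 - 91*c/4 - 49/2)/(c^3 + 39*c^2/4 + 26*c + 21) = (c - 7)/(c + 6)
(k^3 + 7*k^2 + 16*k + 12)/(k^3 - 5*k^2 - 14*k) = (k^2 + 5*k + 6)/(k*(k - 7))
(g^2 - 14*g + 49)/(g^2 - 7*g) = (g - 7)/g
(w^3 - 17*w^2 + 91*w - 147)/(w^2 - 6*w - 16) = (-w^3 + 17*w^2 - 91*w + 147)/(-w^2 + 6*w + 16)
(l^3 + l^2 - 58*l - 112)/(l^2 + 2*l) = l - 1 - 56/l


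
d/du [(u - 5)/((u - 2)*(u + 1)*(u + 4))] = 2*(-u^3 + 6*u^2 + 15*u - 19)/(u^6 + 6*u^5 - 3*u^4 - 52*u^3 - 12*u^2 + 96*u + 64)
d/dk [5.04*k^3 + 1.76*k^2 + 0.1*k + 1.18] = 15.12*k^2 + 3.52*k + 0.1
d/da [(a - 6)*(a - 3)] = 2*a - 9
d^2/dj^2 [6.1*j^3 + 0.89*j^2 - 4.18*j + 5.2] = 36.6*j + 1.78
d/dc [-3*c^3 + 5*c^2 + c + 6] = -9*c^2 + 10*c + 1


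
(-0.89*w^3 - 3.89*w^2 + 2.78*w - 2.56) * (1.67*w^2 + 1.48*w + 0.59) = -1.4863*w^5 - 7.8135*w^4 - 1.6397*w^3 - 2.4559*w^2 - 2.1486*w - 1.5104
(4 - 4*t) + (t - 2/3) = 10/3 - 3*t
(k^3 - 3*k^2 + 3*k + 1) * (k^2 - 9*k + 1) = k^5 - 12*k^4 + 31*k^3 - 29*k^2 - 6*k + 1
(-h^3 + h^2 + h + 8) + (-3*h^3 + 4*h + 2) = -4*h^3 + h^2 + 5*h + 10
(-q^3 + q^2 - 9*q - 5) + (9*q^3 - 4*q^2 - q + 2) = 8*q^3 - 3*q^2 - 10*q - 3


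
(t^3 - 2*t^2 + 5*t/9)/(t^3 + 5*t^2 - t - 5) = t*(9*t^2 - 18*t + 5)/(9*(t^3 + 5*t^2 - t - 5))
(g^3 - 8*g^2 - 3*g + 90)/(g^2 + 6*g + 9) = (g^2 - 11*g + 30)/(g + 3)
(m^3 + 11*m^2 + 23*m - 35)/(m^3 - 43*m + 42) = (m + 5)/(m - 6)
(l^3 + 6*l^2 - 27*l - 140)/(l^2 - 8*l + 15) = (l^2 + 11*l + 28)/(l - 3)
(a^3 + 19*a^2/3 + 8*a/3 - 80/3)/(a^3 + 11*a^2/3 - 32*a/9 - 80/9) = 3*(a + 4)/(3*a + 4)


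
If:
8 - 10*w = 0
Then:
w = 4/5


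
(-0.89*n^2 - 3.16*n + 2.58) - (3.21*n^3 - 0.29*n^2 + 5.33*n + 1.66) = -3.21*n^3 - 0.6*n^2 - 8.49*n + 0.92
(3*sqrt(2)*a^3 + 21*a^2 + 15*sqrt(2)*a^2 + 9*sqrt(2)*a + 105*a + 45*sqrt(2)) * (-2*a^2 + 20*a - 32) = -6*sqrt(2)*a^5 - 42*a^4 + 30*sqrt(2)*a^4 + 210*a^3 + 186*sqrt(2)*a^3 - 390*sqrt(2)*a^2 + 1428*a^2 - 3360*a + 612*sqrt(2)*a - 1440*sqrt(2)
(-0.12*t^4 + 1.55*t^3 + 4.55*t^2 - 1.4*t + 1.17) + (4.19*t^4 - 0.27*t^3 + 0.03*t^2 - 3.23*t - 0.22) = 4.07*t^4 + 1.28*t^3 + 4.58*t^2 - 4.63*t + 0.95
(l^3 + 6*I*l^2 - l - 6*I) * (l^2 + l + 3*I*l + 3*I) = l^5 + l^4 + 9*I*l^4 - 19*l^3 + 9*I*l^3 - 19*l^2 - 9*I*l^2 + 18*l - 9*I*l + 18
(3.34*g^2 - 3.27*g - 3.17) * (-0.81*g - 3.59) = -2.7054*g^3 - 9.3419*g^2 + 14.307*g + 11.3803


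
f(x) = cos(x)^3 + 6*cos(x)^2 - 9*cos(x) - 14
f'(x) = -3*sin(x)*cos(x)^2 - 12*sin(x)*cos(x) + 9*sin(x)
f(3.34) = -0.35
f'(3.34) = -3.52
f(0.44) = -16.49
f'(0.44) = -1.84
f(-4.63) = -13.22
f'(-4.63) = 9.93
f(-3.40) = -0.59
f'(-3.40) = 4.55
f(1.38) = -15.48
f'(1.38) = 6.50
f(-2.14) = -7.56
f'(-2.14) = -12.29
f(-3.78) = -3.42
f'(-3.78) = 9.95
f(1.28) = -16.06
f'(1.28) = 5.09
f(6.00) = -16.22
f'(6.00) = 1.48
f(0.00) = -16.00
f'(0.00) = 0.00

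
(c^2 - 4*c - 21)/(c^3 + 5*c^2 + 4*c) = (c^2 - 4*c - 21)/(c*(c^2 + 5*c + 4))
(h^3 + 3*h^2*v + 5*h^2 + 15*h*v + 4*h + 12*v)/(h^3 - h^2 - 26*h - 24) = (h + 3*v)/(h - 6)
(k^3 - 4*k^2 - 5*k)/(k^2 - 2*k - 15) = k*(k + 1)/(k + 3)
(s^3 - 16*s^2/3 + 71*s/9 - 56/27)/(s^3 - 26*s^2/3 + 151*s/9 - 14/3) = (s - 8/3)/(s - 6)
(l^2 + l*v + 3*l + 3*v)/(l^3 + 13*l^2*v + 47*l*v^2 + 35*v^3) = (l + 3)/(l^2 + 12*l*v + 35*v^2)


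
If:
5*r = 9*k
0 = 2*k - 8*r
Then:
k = 0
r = 0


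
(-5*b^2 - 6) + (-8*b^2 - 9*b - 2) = -13*b^2 - 9*b - 8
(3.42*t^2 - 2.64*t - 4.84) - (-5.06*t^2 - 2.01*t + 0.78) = 8.48*t^2 - 0.63*t - 5.62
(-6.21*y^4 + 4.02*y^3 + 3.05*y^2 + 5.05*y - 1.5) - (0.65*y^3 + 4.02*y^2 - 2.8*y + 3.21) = -6.21*y^4 + 3.37*y^3 - 0.97*y^2 + 7.85*y - 4.71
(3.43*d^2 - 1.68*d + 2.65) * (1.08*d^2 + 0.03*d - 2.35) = 3.7044*d^4 - 1.7115*d^3 - 5.2489*d^2 + 4.0275*d - 6.2275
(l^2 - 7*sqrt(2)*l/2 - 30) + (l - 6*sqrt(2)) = l^2 - 7*sqrt(2)*l/2 + l - 30 - 6*sqrt(2)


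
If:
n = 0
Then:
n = 0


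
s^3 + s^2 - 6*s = s*(s - 2)*(s + 3)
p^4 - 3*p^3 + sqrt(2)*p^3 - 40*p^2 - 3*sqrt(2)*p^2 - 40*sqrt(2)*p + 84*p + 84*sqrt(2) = (p - 7)*(p - 2)*(p + 6)*(p + sqrt(2))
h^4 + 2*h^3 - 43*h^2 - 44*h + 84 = (h - 6)*(h - 1)*(h + 2)*(h + 7)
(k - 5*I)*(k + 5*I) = k^2 + 25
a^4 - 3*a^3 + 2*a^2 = a^2*(a - 2)*(a - 1)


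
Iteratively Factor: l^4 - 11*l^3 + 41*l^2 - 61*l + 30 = (l - 1)*(l^3 - 10*l^2 + 31*l - 30) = (l - 5)*(l - 1)*(l^2 - 5*l + 6) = (l - 5)*(l - 2)*(l - 1)*(l - 3)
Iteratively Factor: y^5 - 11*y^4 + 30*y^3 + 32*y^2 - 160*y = (y - 5)*(y^4 - 6*y^3 + 32*y) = (y - 5)*(y - 4)*(y^3 - 2*y^2 - 8*y) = (y - 5)*(y - 4)*(y + 2)*(y^2 - 4*y) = (y - 5)*(y - 4)^2*(y + 2)*(y)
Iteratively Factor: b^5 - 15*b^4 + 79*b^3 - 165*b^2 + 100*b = (b - 4)*(b^4 - 11*b^3 + 35*b^2 - 25*b) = (b - 4)*(b - 1)*(b^3 - 10*b^2 + 25*b) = (b - 5)*(b - 4)*(b - 1)*(b^2 - 5*b) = b*(b - 5)*(b - 4)*(b - 1)*(b - 5)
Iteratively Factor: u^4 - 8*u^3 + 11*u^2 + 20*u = (u + 1)*(u^3 - 9*u^2 + 20*u) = (u - 5)*(u + 1)*(u^2 - 4*u) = u*(u - 5)*(u + 1)*(u - 4)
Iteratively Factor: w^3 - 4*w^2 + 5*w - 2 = (w - 1)*(w^2 - 3*w + 2) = (w - 2)*(w - 1)*(w - 1)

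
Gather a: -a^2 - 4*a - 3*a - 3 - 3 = -a^2 - 7*a - 6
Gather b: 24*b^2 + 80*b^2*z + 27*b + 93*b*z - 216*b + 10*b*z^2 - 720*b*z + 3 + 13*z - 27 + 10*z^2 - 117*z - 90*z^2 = b^2*(80*z + 24) + b*(10*z^2 - 627*z - 189) - 80*z^2 - 104*z - 24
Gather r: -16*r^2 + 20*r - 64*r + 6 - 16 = -16*r^2 - 44*r - 10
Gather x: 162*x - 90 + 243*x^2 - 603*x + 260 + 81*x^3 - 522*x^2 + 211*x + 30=81*x^3 - 279*x^2 - 230*x + 200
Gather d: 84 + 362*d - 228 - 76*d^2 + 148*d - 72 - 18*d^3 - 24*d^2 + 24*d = -18*d^3 - 100*d^2 + 534*d - 216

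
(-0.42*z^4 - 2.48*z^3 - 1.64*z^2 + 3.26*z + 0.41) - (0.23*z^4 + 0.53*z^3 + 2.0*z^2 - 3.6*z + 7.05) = -0.65*z^4 - 3.01*z^3 - 3.64*z^2 + 6.86*z - 6.64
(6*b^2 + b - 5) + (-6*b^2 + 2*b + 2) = 3*b - 3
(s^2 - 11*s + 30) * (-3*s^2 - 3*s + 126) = -3*s^4 + 30*s^3 + 69*s^2 - 1476*s + 3780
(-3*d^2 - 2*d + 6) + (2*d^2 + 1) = -d^2 - 2*d + 7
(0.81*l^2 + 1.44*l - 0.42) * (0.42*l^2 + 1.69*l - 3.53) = 0.3402*l^4 + 1.9737*l^3 - 0.602100000000001*l^2 - 5.793*l + 1.4826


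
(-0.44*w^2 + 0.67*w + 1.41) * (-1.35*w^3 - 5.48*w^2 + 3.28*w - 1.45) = 0.594*w^5 + 1.5067*w^4 - 7.0183*w^3 - 4.8912*w^2 + 3.6533*w - 2.0445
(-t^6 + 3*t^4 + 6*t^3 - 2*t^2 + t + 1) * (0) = 0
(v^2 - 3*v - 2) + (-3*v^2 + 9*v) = -2*v^2 + 6*v - 2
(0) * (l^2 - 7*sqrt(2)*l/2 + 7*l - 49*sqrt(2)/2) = 0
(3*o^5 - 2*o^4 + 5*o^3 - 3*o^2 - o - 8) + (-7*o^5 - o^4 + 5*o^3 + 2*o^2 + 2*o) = -4*o^5 - 3*o^4 + 10*o^3 - o^2 + o - 8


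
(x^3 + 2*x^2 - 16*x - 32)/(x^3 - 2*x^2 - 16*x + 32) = (x + 2)/(x - 2)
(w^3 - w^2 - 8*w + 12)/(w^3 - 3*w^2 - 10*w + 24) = (w - 2)/(w - 4)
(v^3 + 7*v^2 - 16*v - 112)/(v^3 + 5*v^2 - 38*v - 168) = (v - 4)/(v - 6)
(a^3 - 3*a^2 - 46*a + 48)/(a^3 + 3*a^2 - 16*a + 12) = (a - 8)/(a - 2)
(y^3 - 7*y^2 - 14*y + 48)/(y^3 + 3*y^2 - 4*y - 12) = (y - 8)/(y + 2)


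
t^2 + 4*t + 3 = (t + 1)*(t + 3)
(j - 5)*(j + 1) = j^2 - 4*j - 5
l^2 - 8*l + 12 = (l - 6)*(l - 2)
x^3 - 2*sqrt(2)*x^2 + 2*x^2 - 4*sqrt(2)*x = x*(x + 2)*(x - 2*sqrt(2))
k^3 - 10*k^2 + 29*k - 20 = (k - 5)*(k - 4)*(k - 1)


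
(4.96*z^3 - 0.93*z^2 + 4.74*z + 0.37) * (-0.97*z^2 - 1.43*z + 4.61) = -4.8112*z^5 - 6.1907*z^4 + 19.5977*z^3 - 11.4244*z^2 + 21.3223*z + 1.7057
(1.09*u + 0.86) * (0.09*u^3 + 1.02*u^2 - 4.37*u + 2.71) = 0.0981*u^4 + 1.1892*u^3 - 3.8861*u^2 - 0.8043*u + 2.3306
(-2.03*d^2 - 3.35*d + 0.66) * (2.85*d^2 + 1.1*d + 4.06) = -5.7855*d^4 - 11.7805*d^3 - 10.0458*d^2 - 12.875*d + 2.6796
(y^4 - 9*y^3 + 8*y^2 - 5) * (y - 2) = y^5 - 11*y^4 + 26*y^3 - 16*y^2 - 5*y + 10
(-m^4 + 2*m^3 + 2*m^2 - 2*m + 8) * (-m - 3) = m^5 + m^4 - 8*m^3 - 4*m^2 - 2*m - 24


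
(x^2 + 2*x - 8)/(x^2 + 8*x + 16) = (x - 2)/(x + 4)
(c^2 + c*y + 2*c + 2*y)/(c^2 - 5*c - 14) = (c + y)/(c - 7)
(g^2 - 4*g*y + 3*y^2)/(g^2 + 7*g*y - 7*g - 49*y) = (g^2 - 4*g*y + 3*y^2)/(g^2 + 7*g*y - 7*g - 49*y)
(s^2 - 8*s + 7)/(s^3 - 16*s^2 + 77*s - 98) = (s - 1)/(s^2 - 9*s + 14)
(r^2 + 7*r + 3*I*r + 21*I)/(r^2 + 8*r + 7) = (r + 3*I)/(r + 1)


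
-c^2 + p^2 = (-c + p)*(c + p)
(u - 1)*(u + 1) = u^2 - 1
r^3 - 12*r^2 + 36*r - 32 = (r - 8)*(r - 2)^2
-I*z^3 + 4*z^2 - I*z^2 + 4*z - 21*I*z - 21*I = (z - 3*I)*(z + 7*I)*(-I*z - I)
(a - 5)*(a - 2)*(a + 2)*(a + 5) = a^4 - 29*a^2 + 100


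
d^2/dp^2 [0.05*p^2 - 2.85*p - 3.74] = 0.100000000000000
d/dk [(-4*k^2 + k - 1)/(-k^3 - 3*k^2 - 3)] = (-4*k^4 + 2*k^3 + 18*k - 3)/(k^6 + 6*k^5 + 9*k^4 + 6*k^3 + 18*k^2 + 9)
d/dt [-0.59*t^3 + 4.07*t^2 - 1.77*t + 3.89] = -1.77*t^2 + 8.14*t - 1.77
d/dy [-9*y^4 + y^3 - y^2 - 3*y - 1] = -36*y^3 + 3*y^2 - 2*y - 3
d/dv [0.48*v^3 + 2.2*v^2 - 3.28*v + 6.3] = 1.44*v^2 + 4.4*v - 3.28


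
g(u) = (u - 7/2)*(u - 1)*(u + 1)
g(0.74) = 1.25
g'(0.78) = -4.63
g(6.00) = 87.50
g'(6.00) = 65.00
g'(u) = (u - 7/2)*(u - 1) + (u - 7/2)*(u + 1) + (u - 1)*(u + 1)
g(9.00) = 440.00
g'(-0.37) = 2.00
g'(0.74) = -4.54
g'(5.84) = 60.44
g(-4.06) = -117.06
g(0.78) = 1.07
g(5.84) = 77.47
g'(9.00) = 179.00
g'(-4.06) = 76.87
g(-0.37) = 3.34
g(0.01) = 3.49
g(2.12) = -4.82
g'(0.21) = -2.34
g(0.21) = 3.14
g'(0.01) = -1.07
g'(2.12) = -2.36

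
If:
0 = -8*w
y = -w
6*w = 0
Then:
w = 0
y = 0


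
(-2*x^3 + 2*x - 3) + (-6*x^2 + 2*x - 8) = -2*x^3 - 6*x^2 + 4*x - 11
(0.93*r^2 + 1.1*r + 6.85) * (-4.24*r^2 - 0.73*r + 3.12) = -3.9432*r^4 - 5.3429*r^3 - 26.9454*r^2 - 1.5685*r + 21.372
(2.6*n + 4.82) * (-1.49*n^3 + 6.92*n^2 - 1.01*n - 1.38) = -3.874*n^4 + 10.8102*n^3 + 30.7284*n^2 - 8.4562*n - 6.6516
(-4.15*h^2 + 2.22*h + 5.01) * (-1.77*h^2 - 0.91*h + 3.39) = 7.3455*h^4 - 0.1529*h^3 - 24.9564*h^2 + 2.9667*h + 16.9839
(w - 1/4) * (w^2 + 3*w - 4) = w^3 + 11*w^2/4 - 19*w/4 + 1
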